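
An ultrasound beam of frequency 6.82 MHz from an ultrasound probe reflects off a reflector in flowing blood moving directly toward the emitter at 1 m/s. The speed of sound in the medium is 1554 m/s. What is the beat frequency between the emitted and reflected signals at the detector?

8783 Hz

At the reflector in flowing blood (a moving observer), f₁ = f₀ · (v + u)/v = 6.82 × 1555/1554 ≈ 6.82439 MHz.
The reflection then acts as a moving source: f₂ = f₁ · v/(v − u) ≈ 6.82878 MHz.
Beat frequency (with f₀ = 6820000 Hz): |f₂ − f₀| = 2u·f₀/(v − u) = 2 × 1 × 6820000/1553 ≈ 8783 Hz.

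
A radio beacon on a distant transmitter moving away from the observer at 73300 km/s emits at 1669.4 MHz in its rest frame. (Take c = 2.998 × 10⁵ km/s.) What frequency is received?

1300.7 MHz

β = v/c = 73300/299800 = 0.2445.
Relativistic Doppler for frequency: f' = f₀ · √((1 − β)/(1 + β)).
f' = 1669.4 × √(0.7555/1.2445) = 1669.4 × 0.77915 ≈ 1300.7 MHz.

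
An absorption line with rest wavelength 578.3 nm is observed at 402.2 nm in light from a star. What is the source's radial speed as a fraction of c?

0.348c

λ'/λ₀ = 0.6955 < 1 (blueshift), so the source is approaching.
λ'/λ₀ = √((1 − β)/(1 + β)) for an approaching source ⇒ β = (1 − r²)/(1 + r²) with r = λ'/λ₀.
β = (1 − 0.4837)/(1 + 0.4837) ≈ 0.348.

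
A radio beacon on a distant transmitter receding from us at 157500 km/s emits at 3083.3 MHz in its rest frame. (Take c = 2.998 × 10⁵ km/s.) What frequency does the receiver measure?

β = v/c = 157500/299800 = 0.5254.
Relativistic Doppler for frequency: f' = f₀ · √((1 − β)/(1 + β)).
f' = 3083.3 × √(0.4746/1.5254) = 3083.3 × 0.55783 ≈ 1720.0 MHz.

1720.0 MHz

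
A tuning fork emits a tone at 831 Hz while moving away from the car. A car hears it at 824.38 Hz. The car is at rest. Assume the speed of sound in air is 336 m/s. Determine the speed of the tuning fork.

f' = f · v/(v + v_s) ⇒ v_s = v · |1 − f/f'|.
v_s = 336 × |1 − 831/824.38| = 336 × 0.00803 ≈ 2.70 m/s.

2.70 m/s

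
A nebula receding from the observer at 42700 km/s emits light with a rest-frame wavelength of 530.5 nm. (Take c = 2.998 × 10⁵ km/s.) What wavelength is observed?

β = v/c = 42700/299800 = 0.1424.
Relativistic Doppler for wavelength: λ' = λ₀ · √((1 + β)/(1 − β)).
λ' = 530.5 × √(1.1424/0.8576) = 530.5 × 1.15420 ≈ 612.3 nm.

612.3 nm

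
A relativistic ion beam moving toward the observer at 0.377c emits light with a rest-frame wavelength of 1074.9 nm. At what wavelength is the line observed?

723.0 nm

Relativistic Doppler for wavelength: λ' = λ₀ · √((1 − β)/(1 + β)).
λ' = 1074.9 × √(0.6230/1.3770) = 1074.9 × 0.67263 ≈ 723.0 nm.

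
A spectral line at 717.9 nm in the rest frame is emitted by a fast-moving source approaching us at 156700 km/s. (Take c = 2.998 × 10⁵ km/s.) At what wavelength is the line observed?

401.9 nm

β = v/c = 156700/299800 = 0.5227.
Relativistic Doppler for wavelength: λ' = λ₀ · √((1 − β)/(1 + β)).
λ' = 717.9 × √(0.4773/1.5227) = 717.9 × 0.55989 ≈ 401.9 nm.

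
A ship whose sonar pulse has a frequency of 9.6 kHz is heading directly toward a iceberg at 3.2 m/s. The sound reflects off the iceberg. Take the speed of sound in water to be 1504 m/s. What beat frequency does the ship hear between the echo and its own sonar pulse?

40.9 Hz

The iceberg receives the sound from a moving source: f₁ = f₀ · v/(v − v_e) = 9.6 × 1504/1500.8 ≈ 9.6205 kHz.
On the return leg the ship is a moving observer: f₂ = f₁ · (v + v_e)/v = 9.6205 × 1507.2/1504 ≈ 9.6409 kHz.
Beat against the emitted tone (with f₀ = 9600 Hz): |f₂ − f₀| = 2v_e·f₀/(v − v_e) = 2 × 3.2 × 9600/1500.8 ≈ 40.9 Hz.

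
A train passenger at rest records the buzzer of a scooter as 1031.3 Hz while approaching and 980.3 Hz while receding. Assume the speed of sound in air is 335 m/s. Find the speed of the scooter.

f₁/f₂ = (v + v_s)/(v − v_s), so v_s = v · (f₁ − f₂)/(f₁ + f₂).
v_s = 335 × (1031.3 − 980.3)/(1031.3 + 980.3) = 335 × 51.0/2011.6 ≈ 8.5 m/s.

8.5 m/s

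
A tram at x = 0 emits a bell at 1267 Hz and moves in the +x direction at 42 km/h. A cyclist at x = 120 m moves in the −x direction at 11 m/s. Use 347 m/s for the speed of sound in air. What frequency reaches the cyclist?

1353 Hz

42 km/h = 11.67 m/s.
The observer lies on the +x side, so the source is heading toward the observer and the observer is heading toward the source.
General Doppler shift: f' = f · (v + v_o)/(v − v_s).
f' = 1267 × (347 + 11)/(347 − 11.67) = 1267 × 358/335.33 ≈ 1353 Hz.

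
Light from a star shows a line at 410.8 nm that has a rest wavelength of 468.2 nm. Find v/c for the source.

λ'/λ₀ = 0.8774 < 1 (blueshift), so the source is approaching.
λ'/λ₀ = √((1 − β)/(1 + β)) for an approaching source ⇒ β = (1 − r²)/(1 + r²) with r = λ'/λ₀.
β = (1 − 0.7698)/(1 + 0.7698) ≈ 0.130.

0.130c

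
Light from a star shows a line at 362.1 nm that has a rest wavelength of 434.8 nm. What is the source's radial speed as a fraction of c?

0.181c

λ'/λ₀ = 0.8328 < 1 (blueshift), so the source is approaching.
λ'/λ₀ = √((1 − β)/(1 + β)) for an approaching source ⇒ β = (1 − r²)/(1 + r²) with r = λ'/λ₀.
β = (1 − 0.6936)/(1 + 0.6936) ≈ 0.181.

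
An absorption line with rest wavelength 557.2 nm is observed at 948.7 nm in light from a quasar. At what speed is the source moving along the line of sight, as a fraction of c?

λ'/λ₀ = 1.7026 > 1 (redshift), so the source is receding.
λ'/λ₀ = √((1 + β)/(1 − β)) for a receding source ⇒ β = (r² − 1)/(r² + 1) with r = λ'/λ₀.
β = (2.8989 − 1)/(2.8989 + 1) ≈ 0.487.

0.487c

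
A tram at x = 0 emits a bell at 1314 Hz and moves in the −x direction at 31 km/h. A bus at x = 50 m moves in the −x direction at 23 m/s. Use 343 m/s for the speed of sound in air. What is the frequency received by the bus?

1368 Hz

31 km/h = 8.611 m/s.
The observer lies on the +x side, so the source is heading away from the observer and the observer is heading toward the source.
With source receding and observer approaching, f' = f · (v + v_o)/(v + v_s).
f' = 1314 × (343 + 23)/(343 + 8.611) = 1314 × 366/351.61 ≈ 1368 Hz.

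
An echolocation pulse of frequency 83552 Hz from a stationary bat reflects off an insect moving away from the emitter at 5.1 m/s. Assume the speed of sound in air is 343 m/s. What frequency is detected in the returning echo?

The insect first receives the wave as a moving observer: f₁ = f₀ · (v − u)/v = 83552 × (343 − 5.1)/343 ≈ 82310 Hz.
The reflection then acts as a moving source: f₂ = f₁ · v/(v + u) ≈ 81104 Hz.
Equivalently f₂ = f₀ · (v − u)/(v + u).

81104 Hz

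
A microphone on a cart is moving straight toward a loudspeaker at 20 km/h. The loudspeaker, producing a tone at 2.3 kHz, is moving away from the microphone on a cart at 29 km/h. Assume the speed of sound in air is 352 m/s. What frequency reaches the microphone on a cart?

29 km/h = 8.056 m/s; 20 km/h = 5.556 m/s.
Both move, so f' = f · (v + v_o)/(v + v_s).
f' = 2.3 × (352 + 5.556)/(352 + 8.056) = 2.3 × 357.56/360.06 ≈ 2.28 kHz.

2.28 kHz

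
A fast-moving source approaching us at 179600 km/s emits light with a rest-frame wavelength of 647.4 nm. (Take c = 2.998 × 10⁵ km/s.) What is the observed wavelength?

β = v/c = 179600/299800 = 0.5991.
Relativistic Doppler for wavelength: λ' = λ₀ · √((1 − β)/(1 + β)).
λ' = 647.4 × √(0.4009/1.5991) = 647.4 × 0.50073 ≈ 324.2 nm.

324.2 nm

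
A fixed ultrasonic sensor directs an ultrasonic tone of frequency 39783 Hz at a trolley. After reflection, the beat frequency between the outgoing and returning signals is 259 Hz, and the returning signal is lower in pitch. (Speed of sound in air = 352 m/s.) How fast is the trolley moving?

1.15 m/s

Double Doppler shift off a moving reflector: f₂ = f₀ · (v + u)/(v − u) (u > 0 toward emitter).
Returning signal is lower, so f₂ = f₀ − Δf = 39783 − 259 = 39524 Hz.
Rearranging, u = v · (f₂ − f₀)/(f₂ + f₀) = 352 × -259/79307 ≈ -1.15 m/s.
So the trolley is moving at 1.15 m/s away from the emitter.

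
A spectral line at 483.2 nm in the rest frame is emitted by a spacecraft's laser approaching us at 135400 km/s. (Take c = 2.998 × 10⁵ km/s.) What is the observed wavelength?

297.0 nm

β = v/c = 135400/299800 = 0.4516.
Relativistic Doppler for wavelength: λ' = λ₀ · √((1 − β)/(1 + β)).
λ' = 483.2 × √(0.5484/1.4516) = 483.2 × 0.61462 ≈ 297.0 nm.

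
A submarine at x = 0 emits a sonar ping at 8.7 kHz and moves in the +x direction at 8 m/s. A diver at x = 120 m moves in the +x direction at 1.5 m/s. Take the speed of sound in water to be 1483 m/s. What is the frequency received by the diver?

8.74 kHz

The observer lies on the +x side, so the source is heading toward the observer and the observer is heading away from the source.
Both move, so f' = f · (v − v_o)/(v − v_s).
f' = 8.7 × (1483 − 1.5)/(1483 − 8) = 8.7 × 1481.5/1475 ≈ 8.74 kHz.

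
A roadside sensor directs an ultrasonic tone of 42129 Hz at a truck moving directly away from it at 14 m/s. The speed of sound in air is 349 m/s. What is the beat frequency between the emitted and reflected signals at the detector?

At the truck (a moving observer), f₁ = f₀ · (v − u)/v = 42129 × 335/349 ≈ 40439 Hz.
The reflection then acts as a moving source: f₂ = f₁ · v/(v + u) ≈ 38879 Hz.
Equivalently f₂ = f₀ · (v − u)/(v + u).
Beat frequency: |f₂ − f₀| = 2u·f₀/(v + u) = 2 × 14 × 42129/363 ≈ 3250 Hz.

3250 Hz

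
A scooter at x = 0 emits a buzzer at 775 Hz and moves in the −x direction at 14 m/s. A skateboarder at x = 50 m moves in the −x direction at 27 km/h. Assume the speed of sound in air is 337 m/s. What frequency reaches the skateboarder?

761 Hz

27 km/h = 7.5 m/s.
The observer lies on the +x side, so the source is heading away from the observer and the observer is heading toward the source.
With source receding and observer approaching, f' = f · (v + v_o)/(v + v_s).
f' = 775 × (337 + 7.5)/(337 + 14) = 775 × 344.5/351 ≈ 761 Hz.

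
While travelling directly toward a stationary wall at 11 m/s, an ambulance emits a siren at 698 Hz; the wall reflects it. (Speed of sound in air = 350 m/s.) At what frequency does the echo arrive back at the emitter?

743 Hz

The wall receives the sound from a moving source: f₁ = f₀ · v/(v − v_e) = 698 × 350/339 ≈ 721 Hz.
On the return leg the ambulance is a moving observer: f₂ = f₁ · (v + v_e)/v = 721 × 361/350 ≈ 743 Hz.
Equivalently f₂ = f₀ · (v + v_e)/(v − v_e).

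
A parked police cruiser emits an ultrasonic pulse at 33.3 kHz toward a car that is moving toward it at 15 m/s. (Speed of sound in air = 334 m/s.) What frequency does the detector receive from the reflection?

The car first receives the wave as a moving observer: f₁ = f₀ · (v + u)/v = 33.3 × (334 + 15)/334 ≈ 34.8 kHz.
The reflection then acts as a moving source: f₂ = f₁ · v/(v − u) ≈ 36.4 kHz.
Equivalently f₂ = f₀ · (v + u)/(v − u).

36.4 kHz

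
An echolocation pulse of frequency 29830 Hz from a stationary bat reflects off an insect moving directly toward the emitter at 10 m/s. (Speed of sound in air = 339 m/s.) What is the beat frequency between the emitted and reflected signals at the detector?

1813 Hz

At the insect (a moving observer), f₁ = f₀ · (v + u)/v = 29830 × 349/339 ≈ 30710 Hz.
The reflection then acts as a moving source: f₂ = f₁ · v/(v − u) ≈ 31643 Hz.
Equivalently f₂ = f₀ · (v + u)/(v − u).
Beat frequency: |f₂ − f₀| = 2u·f₀/(v − u) = 2 × 10 × 29830/329 ≈ 1813 Hz.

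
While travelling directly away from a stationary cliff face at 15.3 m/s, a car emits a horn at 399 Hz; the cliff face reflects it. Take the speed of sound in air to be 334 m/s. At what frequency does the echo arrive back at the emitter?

364 Hz

The cliff face receives the sound from a moving source: f₁ = f₀ · v/(v + v_e) = 399 × 334/349.3 ≈ 382 Hz.
On the return leg the car is a moving observer: f₂ = f₁ · (v − v_e)/v = 382 × 318.7/334 ≈ 364 Hz.
Equivalently f₂ = f₀ · (v − v_e)/(v + v_e).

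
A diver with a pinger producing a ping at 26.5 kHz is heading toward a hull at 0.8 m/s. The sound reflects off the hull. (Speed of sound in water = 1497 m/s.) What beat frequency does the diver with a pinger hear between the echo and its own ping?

The hull receives the sound from a moving source: f₁ = f₀ · v/(v − v_e) = 26.5 × 1497/1496.2 ≈ 26.5142 kHz.
On the return leg the diver with a pinger is a moving observer: f₂ = f₁ · (v + v_e)/v = 26.5142 × 1497.8/1497 ≈ 26.5283 kHz.
Equivalently f₂ = f₀ · (v + v_e)/(v − v_e).
Beat against the emitted tone (with f₀ = 26500 Hz): |f₂ − f₀| = 2v_e·f₀/(v − v_e) = 2 × 0.8 × 26500/1496.2 ≈ 28.3 Hz.

28.3 Hz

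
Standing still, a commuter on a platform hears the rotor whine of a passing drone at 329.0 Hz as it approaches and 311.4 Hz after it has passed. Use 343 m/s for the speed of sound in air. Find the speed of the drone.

9.4 m/s

f₁/f₂ = (v + v_s)/(v − v_s), so v_s = v · (f₁ − f₂)/(f₁ + f₂).
v_s = 343 × (329.0 − 311.4)/(329.0 + 311.4) = 343 × 17.6/640.4 ≈ 9.4 m/s.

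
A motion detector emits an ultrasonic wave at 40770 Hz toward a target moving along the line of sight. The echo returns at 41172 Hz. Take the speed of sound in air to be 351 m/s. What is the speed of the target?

Double Doppler shift off a moving reflector: f₂ = f₀ · (v + u)/(v − u) (u > 0 toward emitter).
Rearranging, u = v · (f₂ − f₀)/(f₂ + f₀) = 351 × 402/81942 ≈ 1.72 m/s.
So the target is moving at 1.72 m/s toward the emitter.

1.72 m/s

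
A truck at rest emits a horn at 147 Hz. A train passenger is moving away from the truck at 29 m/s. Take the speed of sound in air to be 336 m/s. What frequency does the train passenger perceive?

Moving observer, stationary source: f' = f · (v − v_o)/v.
f' = 147 × (336 − 29)/336 = 147 × 307/336 ≈ 134 Hz.

134 Hz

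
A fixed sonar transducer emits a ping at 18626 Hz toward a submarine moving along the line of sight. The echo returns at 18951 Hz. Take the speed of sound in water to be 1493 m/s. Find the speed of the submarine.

Double Doppler shift off a moving reflector: f₂ = f₀ · (v + u)/(v − u) (u > 0 toward emitter).
Rearranging, u = v · (f₂ − f₀)/(f₂ + f₀) = 1493 × 325/37577 ≈ 12.9 m/s.
So the submarine is moving at 12.9 m/s toward the emitter.

12.9 m/s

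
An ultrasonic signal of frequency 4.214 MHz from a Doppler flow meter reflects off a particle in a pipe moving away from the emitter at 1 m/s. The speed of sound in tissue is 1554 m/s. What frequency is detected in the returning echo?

4.209 MHz

At the particle in a pipe (a moving observer), f₁ = f₀ · (v − u)/v = 4.214 × 1553/1554 ≈ 4.211 MHz.
On reflection it acts as a source moving away from the stationary detector: f₂ = f₁ · v/(v + u) = 4.211 × 1554/1555 ≈ 4.209 MHz.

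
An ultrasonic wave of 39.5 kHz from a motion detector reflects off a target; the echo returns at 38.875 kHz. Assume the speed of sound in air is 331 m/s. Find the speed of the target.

2.64 m/s

Double Doppler shift off a moving reflector: f₂ = f₀ · (v + u)/(v − u) (u > 0 toward emitter).
Rearranging, u = v · (f₂ − f₀)/(f₂ + f₀) = 331 × -0.625/78.375 ≈ -2.64 m/s.
So the target is moving at 2.64 m/s away from the emitter.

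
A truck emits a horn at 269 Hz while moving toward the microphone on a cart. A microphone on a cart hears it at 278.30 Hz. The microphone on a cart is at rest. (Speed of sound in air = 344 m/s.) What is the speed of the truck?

f' = f · v/(v − v_s) ⇒ v_s = v · |1 − f/f'|.
v_s = 344 × |1 − 269/278.30| = 344 × 0.03342 ≈ 11.5 m/s.

11.5 m/s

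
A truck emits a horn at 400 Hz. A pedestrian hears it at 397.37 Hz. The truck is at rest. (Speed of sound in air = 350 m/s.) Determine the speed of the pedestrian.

2.30 m/s

f' < f, so the pedestrian is receding.
f' = f · (v − v_o)/v ⇒ v_o = v · |f'/f − 1|.
v_o = 350 × |397.37/400 − 1| = 350 × 0.006575 ≈ 2.30 m/s.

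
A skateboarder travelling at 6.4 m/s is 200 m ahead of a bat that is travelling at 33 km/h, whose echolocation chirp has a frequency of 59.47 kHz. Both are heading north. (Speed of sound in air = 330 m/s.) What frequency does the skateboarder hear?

60.0 kHz

33 km/h = 9.167 m/s.
The skateboarder is ahead, so the bat is moving toward it while the skateboarder is moving away from the bat.
General Doppler shift: f' = f · (v − v_o)/(v − v_s).
f' = 59.47 × (330 − 6.4)/(330 − 9.167) = 59.47 × 323.6/320.83 ≈ 60.0 kHz.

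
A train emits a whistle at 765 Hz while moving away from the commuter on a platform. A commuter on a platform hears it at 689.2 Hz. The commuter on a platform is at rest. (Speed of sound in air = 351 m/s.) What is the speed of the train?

f' = f · v/(v + v_s) ⇒ v_s = v · |1 − f/f'|.
v_s = 351 × |1 − 765/689.2| = 351 × 0.11 ≈ 39 m/s.

39 m/s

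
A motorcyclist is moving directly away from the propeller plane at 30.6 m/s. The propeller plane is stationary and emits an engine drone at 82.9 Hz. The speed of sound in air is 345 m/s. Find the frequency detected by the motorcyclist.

76 Hz

Only the observer moves, away from the source, so f' = f · (v − v_o)/v.
f' = 82.9 × (345 − 30.6)/345 = 82.9 × 314.4/345 ≈ 76 Hz.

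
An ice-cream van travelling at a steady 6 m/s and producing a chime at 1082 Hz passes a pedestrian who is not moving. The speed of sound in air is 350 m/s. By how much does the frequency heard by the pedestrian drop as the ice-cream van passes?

37.1 Hz

Approaching: f₁ = f · v/(v − v_s) = 1082 × 350/344 ≈ 1100.9 Hz.
Receding: f₂ = f · v/(v + v_s) = 1082 × 350/356 ≈ 1063.8 Hz.
Drop: f₁ − f₂ = 2f·v·v_s/(v² − v_s²) = 2 × 1082 × 350 × 6/(350² − 6²) ≈ 37.1 Hz.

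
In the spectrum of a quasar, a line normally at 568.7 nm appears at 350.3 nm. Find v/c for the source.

λ'/λ₀ = 0.6160 < 1 (blueshift), so the source is approaching.
λ'/λ₀ = √((1 − β)/(1 + β)) for an approaching source ⇒ β = (1 − r²)/(1 + r²) with r = λ'/λ₀.
β = (1 − 0.3794)/(1 + 0.3794) ≈ 0.450.

0.450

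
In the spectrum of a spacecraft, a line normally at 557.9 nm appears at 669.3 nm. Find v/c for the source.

λ'/λ₀ = 1.1997 > 1 (redshift), so the source is receding.
λ'/λ₀ = √((1 + β)/(1 − β)) for a receding source ⇒ β = (r² − 1)/(r² + 1) with r = λ'/λ₀.
β = (1.4392 − 1)/(1.4392 + 1) ≈ 0.180.

0.180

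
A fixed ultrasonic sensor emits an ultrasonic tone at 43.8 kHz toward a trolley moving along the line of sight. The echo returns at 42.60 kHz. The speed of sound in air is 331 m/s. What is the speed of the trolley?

Double Doppler shift off a moving reflector: f₂ = f₀ · (v + u)/(v − u) (u > 0 toward emitter).
Rearranging, u = v · (f₂ − f₀)/(f₂ + f₀) = 331 × -1.20/86.40 ≈ -4.6 m/s.
So the trolley is moving at 4.6 m/s away from the emitter.

4.6 m/s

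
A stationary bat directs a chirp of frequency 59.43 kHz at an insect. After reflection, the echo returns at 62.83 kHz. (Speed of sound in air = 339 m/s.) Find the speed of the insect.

9.4 m/s

Double Doppler shift off a moving reflector: f₂ = f₀ · (v + u)/(v − u) (u > 0 toward emitter).
Rearranging, u = v · (f₂ − f₀)/(f₂ + f₀) = 339 × 3.40/122.26 ≈ 9.4 m/s.
So the insect is moving at 9.4 m/s toward the emitter.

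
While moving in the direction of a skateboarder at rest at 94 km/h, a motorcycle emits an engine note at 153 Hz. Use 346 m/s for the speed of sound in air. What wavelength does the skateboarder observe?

2.09 m

94 km/h = 26.11 m/s.
Only the source moves, toward the listener, so f' = f · v/(v − v_s).
f' = 153 × 346/(346 − 26.11) ≈ 165 Hz.
λ' = v/f' = 346/165.489 ≈ 2.09 m.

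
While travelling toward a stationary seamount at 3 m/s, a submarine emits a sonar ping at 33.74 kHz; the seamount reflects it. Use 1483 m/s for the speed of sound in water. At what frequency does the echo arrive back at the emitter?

33.9 kHz

The seamount receives the sound from a moving source: f₁ = f₀ · v/(v − v_e) = 33.74 × 1483/1480 ≈ 33.8 kHz.
On the return leg the submarine is a moving observer: f₂ = f₁ · (v + v_e)/v = 33.8 × 1486/1483 ≈ 33.9 kHz.
Equivalently f₂ = f₀ · (v + v_e)/(v − v_e).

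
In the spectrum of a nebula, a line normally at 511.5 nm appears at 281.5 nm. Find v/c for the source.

0.535

λ'/λ₀ = 0.5503 < 1 (blueshift), so the source is approaching.
λ'/λ₀ = √((1 − β)/(1 + β)) for an approaching source ⇒ β = (1 − r²)/(1 + r²) with r = λ'/λ₀.
β = (1 − 0.3029)/(1 + 0.3029) ≈ 0.535.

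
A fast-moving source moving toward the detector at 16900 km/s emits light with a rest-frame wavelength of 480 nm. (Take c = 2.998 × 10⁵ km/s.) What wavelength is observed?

β = v/c = 16900/299800 = 0.0564.
Relativistic Doppler for wavelength: λ' = λ₀ · √((1 − β)/(1 + β)).
λ' = 480 × √(0.9436/1.0564) = 480 × 0.94513 ≈ 453.7 nm.

453.7 nm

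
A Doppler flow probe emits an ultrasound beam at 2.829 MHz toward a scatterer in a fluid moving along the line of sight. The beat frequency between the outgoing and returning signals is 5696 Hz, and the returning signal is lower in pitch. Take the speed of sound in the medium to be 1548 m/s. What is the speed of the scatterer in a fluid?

1.56 m/s

Double Doppler shift off a moving reflector: f₂ = f₀ · (v + u)/(v − u) (u > 0 toward emitter).
Returning signal is lower, so f₂ = f₀ − Δf = 2829000 − 5696 = 2823304 Hz.
Rearranging, u = v · (f₂ − f₀)/(f₂ + f₀) = 1548 × -5696/5652304 ≈ -1.56 m/s.
So the scatterer in a fluid is moving at 1.56 m/s away from the emitter.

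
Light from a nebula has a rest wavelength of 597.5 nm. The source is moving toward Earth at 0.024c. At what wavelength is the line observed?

Relativistic Doppler for wavelength: λ' = λ₀ · √((1 − β)/(1 + β)).
λ' = 597.5 × √(0.9760/1.0240) = 597.5 × 0.97628 ≈ 583.3 nm.

583.3 nm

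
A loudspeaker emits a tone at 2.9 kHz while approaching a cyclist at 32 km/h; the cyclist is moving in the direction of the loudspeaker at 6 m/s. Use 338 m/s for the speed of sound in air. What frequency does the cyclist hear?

32 km/h = 8.889 m/s.
General Doppler shift: f' = f · (v + v_o)/(v − v_s).
f' = 2.9 × (338 + 6)/(338 − 8.889) = 2.9 × 344/329.11 ≈ 3.03 kHz.

3.03 kHz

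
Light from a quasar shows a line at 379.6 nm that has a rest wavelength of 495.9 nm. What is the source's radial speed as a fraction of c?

0.261c

λ'/λ₀ = 0.7655 < 1 (blueshift), so the source is approaching.
λ'/λ₀ = √((1 − β)/(1 + β)) for an approaching source ⇒ β = (1 − r²)/(1 + r²) with r = λ'/λ₀.
β = (1 − 0.5860)/(1 + 0.5860) ≈ 0.261.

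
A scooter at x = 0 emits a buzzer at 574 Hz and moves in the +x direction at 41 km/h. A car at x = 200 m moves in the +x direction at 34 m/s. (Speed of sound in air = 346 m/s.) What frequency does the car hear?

535 Hz

41 km/h = 11.39 m/s.
The observer lies on the +x side, so the source is heading toward the observer and the observer is heading away from the source.
Both move, so f' = f · (v − v_o)/(v − v_s).
f' = 574 × (346 − 34)/(346 − 11.39) = 574 × 312/334.61 ≈ 535 Hz.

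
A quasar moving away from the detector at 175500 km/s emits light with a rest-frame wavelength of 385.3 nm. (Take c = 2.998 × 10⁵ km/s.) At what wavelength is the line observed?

β = v/c = 175500/299800 = 0.5854.
Relativistic Doppler for wavelength: λ' = λ₀ · √((1 + β)/(1 − β)).
λ' = 385.3 × √(1.5854/0.4146) = 385.3 × 1.95546 ≈ 753.4 nm.

753.4 nm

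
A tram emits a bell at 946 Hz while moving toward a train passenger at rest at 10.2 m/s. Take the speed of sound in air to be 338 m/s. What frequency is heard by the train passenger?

975 Hz

With the source moving toward a stationary observer, f' = f · v/(v − v_s).
f' = 946 × 338/(338 − 10.2) = 946 × 338/327.8 ≈ 975 Hz.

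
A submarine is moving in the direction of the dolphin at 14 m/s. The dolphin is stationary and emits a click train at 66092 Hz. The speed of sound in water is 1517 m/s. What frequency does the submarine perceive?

Moving observer, stationary source: f' = f · (v + v_o)/v.
f' = 66092 × (1517 + 14)/1517 = 66092 × 1531/1517 ≈ 66702 Hz.

66702 Hz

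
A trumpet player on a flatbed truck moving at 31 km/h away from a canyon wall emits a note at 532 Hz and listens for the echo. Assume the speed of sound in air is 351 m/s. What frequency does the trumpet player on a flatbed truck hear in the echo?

507 Hz

31 km/h = 8.611 m/s.
The canyon wall receives the sound from a moving source: f₁ = f₀ · v/(v + v_e) = 532 × 351/359.61 ≈ 519 Hz.
On the return leg the trumpet player on a flatbed truck is a moving observer: f₂ = f₁ · (v − v_e)/v = 519 × 342.39/351 ≈ 507 Hz.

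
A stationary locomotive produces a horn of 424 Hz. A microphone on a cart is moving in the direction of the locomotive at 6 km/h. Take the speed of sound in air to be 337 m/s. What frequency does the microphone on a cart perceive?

6 km/h = 1.667 m/s.
Moving observer, stationary source: f' = f · (v + v_o)/v.
f' = 424 × (337 + 1.667)/337 = 424 × 338.67/337 ≈ 426 Hz.

426 Hz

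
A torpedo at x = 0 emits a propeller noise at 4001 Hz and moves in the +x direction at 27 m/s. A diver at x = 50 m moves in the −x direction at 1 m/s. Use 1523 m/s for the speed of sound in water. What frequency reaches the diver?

The observer lies on the +x side, so the source is heading toward the observer and the observer is heading toward the source.
General Doppler shift: f' = f · (v + v_o)/(v − v_s).
f' = 4001 × (1523 + 1)/(1523 − 27) = 4001 × 1524/1496 ≈ 4076 Hz.

4076 Hz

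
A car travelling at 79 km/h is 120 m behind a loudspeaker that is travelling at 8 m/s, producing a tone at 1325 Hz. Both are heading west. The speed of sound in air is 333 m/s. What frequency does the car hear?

79 km/h = 21.94 m/s.
The car is behind, so the loudspeaker is moving away from it while the car is moving toward the loudspeaker.
With source receding and observer approaching, f' = f · (v + v_o)/(v + v_s).
f' = 1325 × (333 + 21.94)/(333 + 8) = 1325 × 354.94/341 ≈ 1379 Hz.

1379 Hz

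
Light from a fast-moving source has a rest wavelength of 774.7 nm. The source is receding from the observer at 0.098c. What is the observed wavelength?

854.7 nm

Relativistic Doppler for wavelength: λ' = λ₀ · √((1 + β)/(1 − β)).
λ' = 774.7 × √(1.0980/0.9020) = 774.7 × 1.10331 ≈ 854.7 nm.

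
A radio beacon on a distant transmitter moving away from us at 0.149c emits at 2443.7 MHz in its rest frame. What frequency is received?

Relativistic Doppler for frequency: f' = f₀ · √((1 − β)/(1 + β)).
f' = 2443.7 × √(0.8510/1.1490) = 2443.7 × 0.86061 ≈ 2103.1 MHz.

2103.1 MHz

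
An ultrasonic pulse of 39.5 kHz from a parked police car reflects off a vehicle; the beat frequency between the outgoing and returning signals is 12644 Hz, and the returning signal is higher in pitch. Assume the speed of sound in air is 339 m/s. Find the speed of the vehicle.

Double Doppler shift off a moving reflector: f₂ = f₀ · (v + u)/(v − u) (u > 0 toward emitter).
Returning signal is higher, so f₂ = f₀ + Δf = 39500 + 12644 = 52144 Hz.
Rearranging, u = v · (f₂ − f₀)/(f₂ + f₀) = 339 × 12644/91644 ≈ 47 m/s.
So the vehicle is moving at 47 m/s toward the emitter.

47 m/s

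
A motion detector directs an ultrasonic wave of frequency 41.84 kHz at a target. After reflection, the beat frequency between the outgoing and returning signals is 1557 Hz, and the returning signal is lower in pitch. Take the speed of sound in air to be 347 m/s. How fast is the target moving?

Double Doppler shift off a moving reflector: f₂ = f₀ · (v + u)/(v − u) (u > 0 toward emitter).
Returning signal is lower, so f₂ = f₀ − Δf = 41840 − 1557 = 40283 Hz.
Rearranging, u = v · (f₂ − f₀)/(f₂ + f₀) = 347 × -1557/82123 ≈ -6.6 m/s.
So the target is moving at 6.6 m/s away from the emitter.

6.6 m/s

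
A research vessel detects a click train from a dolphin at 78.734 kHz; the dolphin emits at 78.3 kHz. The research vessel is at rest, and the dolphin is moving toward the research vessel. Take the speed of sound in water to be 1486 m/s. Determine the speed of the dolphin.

f' = f · v/(v − v_s) ⇒ v_s = v · |1 − f/f'|.
v_s = 1486 × |1 − 78.3/78.734| = 1486 × 0.005512 ≈ 8.2 m/s.

8.2 m/s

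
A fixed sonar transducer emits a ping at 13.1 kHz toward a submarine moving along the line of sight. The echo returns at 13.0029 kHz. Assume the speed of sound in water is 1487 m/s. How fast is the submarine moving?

5.5 m/s

Double Doppler shift off a moving reflector: f₂ = f₀ · (v + u)/(v − u) (u > 0 toward emitter).
Rearranging, u = v · (f₂ − f₀)/(f₂ + f₀) = 1487 × -0.0971/26.1029 ≈ -5.5 m/s.
So the submarine is moving at 5.5 m/s away from the emitter.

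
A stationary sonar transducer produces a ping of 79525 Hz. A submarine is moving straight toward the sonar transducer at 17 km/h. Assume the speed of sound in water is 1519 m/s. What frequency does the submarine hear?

79772 Hz

17 km/h = 4.722 m/s.
Moving observer, stationary source: f' = f · (v + v_o)/v.
f' = 79525 × (1519 + 4.722)/1519 = 79525 × 1523.7/1519 ≈ 79772 Hz.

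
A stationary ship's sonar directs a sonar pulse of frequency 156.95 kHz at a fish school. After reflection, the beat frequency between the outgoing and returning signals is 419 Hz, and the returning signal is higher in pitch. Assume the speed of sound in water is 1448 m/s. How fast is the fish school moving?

Double Doppler shift off a moving reflector: f₂ = f₀ · (v + u)/(v − u) (u > 0 toward emitter).
Returning signal is higher, so f₂ = f₀ + Δf = 156950 + 419 = 157369 Hz.
Rearranging, u = v · (f₂ − f₀)/(f₂ + f₀) = 1448 × 419/314319 ≈ 1.93 m/s.
So the fish school is moving at 1.93 m/s toward the emitter.

1.93 m/s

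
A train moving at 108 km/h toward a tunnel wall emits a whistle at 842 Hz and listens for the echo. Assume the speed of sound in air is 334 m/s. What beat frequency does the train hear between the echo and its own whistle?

108 km/h = 30 m/s.
The tunnel wall receives the sound from a moving source: f₁ = f₀ · v/(v − v_e) = 842 × 334/304 ≈ 925.1 Hz.
On the return leg the train is a moving observer: f₂ = f₁ · (v + v_e)/v = 925.1 × 364/334 ≈ 1008.2 Hz.
Beat against the emitted tone: |f₂ − f₀| = 2v_e·f₀/(v − v_e) = 2 × 30 × 842/304 ≈ 166 Hz.

166 Hz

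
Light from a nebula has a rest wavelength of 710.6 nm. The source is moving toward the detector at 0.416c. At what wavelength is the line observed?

456.4 nm

Relativistic Doppler for wavelength: λ' = λ₀ · √((1 − β)/(1 + β)).
λ' = 710.6 × √(0.5840/1.4160) = 710.6 × 0.64221 ≈ 456.4 nm.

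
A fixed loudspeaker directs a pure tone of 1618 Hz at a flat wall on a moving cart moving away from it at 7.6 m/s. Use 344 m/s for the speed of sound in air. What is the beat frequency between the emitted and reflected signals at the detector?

70 Hz

At the flat wall on a moving cart (a moving observer), f₁ = f₀ · (v − u)/v = 1618 × 336.4/344 ≈ 1582.3 Hz.
The reflection then acts as a moving source: f₂ = f₁ · v/(v + u) ≈ 1548.1 Hz.
Equivalently f₂ = f₀ · (v − u)/(v + u).
Beat frequency: |f₂ − f₀| = 2u·f₀/(v + u) = 2 × 7.6 × 1618/351.6 ≈ 70 Hz.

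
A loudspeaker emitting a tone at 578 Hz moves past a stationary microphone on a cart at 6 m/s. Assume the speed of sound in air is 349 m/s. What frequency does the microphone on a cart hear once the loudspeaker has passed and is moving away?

568 Hz

Receding: f₂ = f · v/(v + v_s) = 578 × 349/355 ≈ 568 Hz.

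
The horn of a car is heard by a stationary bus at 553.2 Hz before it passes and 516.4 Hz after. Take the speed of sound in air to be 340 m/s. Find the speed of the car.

f₁/f₂ = (v + v_s)/(v − v_s), so v_s = v · (f₁ − f₂)/(f₁ + f₂).
v_s = 340 × (553.2 − 516.4)/(553.2 + 516.4) = 340 × 36.8/1069.6 ≈ 11.7 m/s.

11.7 m/s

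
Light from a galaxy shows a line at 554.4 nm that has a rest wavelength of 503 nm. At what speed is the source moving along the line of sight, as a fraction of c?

λ'/λ₀ = 1.1022 > 1 (redshift), so the source is receding.
λ'/λ₀ = √((1 + β)/(1 − β)) for a receding source ⇒ β = (r² − 1)/(r² + 1) with r = λ'/λ₀.
β = (1.2148 − 1)/(1.2148 + 1) ≈ 0.097.

0.097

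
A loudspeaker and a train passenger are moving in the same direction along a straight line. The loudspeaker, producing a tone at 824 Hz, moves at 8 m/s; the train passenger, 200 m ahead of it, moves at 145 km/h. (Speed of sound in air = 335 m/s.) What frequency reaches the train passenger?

743 Hz

145 km/h = 40.28 m/s.
The train passenger is ahead, so the loudspeaker is moving toward it while the train passenger is moving away from the loudspeaker.
General Doppler shift: f' = f · (v − v_o)/(v − v_s).
f' = 824 × (335 − 40.28)/(335 − 8) = 824 × 294.72/327 ≈ 743 Hz.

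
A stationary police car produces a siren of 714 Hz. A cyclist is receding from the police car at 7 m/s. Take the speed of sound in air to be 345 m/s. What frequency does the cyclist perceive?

Moving observer, stationary source: f' = f · (v − v_o)/v.
f' = 714 × (345 − 7)/345 = 714 × 338/345 ≈ 700 Hz.

700 Hz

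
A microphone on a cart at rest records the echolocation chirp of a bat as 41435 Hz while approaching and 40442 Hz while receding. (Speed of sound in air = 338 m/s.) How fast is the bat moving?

4.1 m/s

f₁/f₂ = (v + v_s)/(v − v_s), so v_s = v · (f₁ − f₂)/(f₁ + f₂).
v_s = 338 × (41435 − 40442)/(41435 + 40442) = 338 × 993/81877 ≈ 4.1 m/s.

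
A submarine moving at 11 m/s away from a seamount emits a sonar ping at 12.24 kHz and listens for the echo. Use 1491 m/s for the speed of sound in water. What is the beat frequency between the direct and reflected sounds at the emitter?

179 Hz

The seamount receives the sound from a moving source: f₁ = f₀ · v/(v + v_e) = 12.24 × 1491/1502 ≈ 12.1504 kHz.
On the return leg the submarine is a moving observer: f₂ = f₁ · (v − v_e)/v = 12.1504 × 1480/1491 ≈ 12.0607 kHz.
Equivalently f₂ = f₀ · (v − v_e)/(v + v_e).
Beat against the emitted tone (with f₀ = 12240 Hz): |f₂ − f₀| = 2v_e·f₀/(v + v_e) = 2 × 11 × 12240/1502 ≈ 179 Hz.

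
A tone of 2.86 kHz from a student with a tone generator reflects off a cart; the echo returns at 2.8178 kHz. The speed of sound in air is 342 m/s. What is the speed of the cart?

Double Doppler shift off a moving reflector: f₂ = f₀ · (v + u)/(v − u) (u > 0 toward emitter).
Rearranging, u = v · (f₂ − f₀)/(f₂ + f₀) = 342 × -0.0422/5.6778 ≈ -2.54 m/s.
So the cart is moving at 2.54 m/s away from the emitter.

2.54 m/s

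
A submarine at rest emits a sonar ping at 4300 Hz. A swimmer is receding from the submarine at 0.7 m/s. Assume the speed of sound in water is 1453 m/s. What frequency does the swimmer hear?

4298 Hz

Only the observer moves, away from the source, so f' = f · (v − v_o)/v.
f' = 4300 × (1453 − 0.7)/1453 = 4300 × 1452.3/1453 ≈ 4298 Hz.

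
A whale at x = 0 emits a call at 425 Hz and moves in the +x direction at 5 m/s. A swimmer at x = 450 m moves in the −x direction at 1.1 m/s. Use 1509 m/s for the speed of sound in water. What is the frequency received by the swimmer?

427 Hz

The observer lies on the +x side, so the source is heading toward the observer and the observer is heading toward the source.
Both move, so f' = f · (v + v_o)/(v − v_s).
f' = 425 × (1509 + 1.1)/(1509 − 5) = 425 × 1510.1/1504 ≈ 427 Hz.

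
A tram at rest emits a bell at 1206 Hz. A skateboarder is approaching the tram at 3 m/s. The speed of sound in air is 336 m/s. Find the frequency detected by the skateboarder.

Only the observer moves, toward the source, so f' = f · (v + v_o)/v.
f' = 1206 × (336 + 3)/336 = 1206 × 339/336 ≈ 1217 Hz.

1217 Hz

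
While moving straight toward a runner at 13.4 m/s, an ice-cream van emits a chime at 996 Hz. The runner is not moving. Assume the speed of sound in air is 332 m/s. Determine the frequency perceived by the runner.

1038 Hz

With the source moving toward a stationary observer, f' = f · v/(v − v_s).
f' = 996 × 332/(332 − 13.4) = 996 × 332/318.6 ≈ 1038 Hz.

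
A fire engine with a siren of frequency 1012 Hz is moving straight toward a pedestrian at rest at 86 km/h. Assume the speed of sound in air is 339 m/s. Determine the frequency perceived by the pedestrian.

1089 Hz

86 km/h = 23.89 m/s.
With the source moving toward a stationary observer, f' = f · v/(v − v_s).
f' = 1012 × 339/(339 − 23.89) = 1012 × 339/315.1 ≈ 1089 Hz.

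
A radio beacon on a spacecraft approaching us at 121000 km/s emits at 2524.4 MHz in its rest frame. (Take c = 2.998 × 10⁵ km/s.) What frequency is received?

β = v/c = 121000/299800 = 0.4036.
Relativistic Doppler for frequency: f' = f₀ · √((1 + β)/(1 − β)).
f' = 2524.4 × √(1.4036/0.5964) = 2524.4 × 1.53410 ≈ 3872.7 MHz.

3872.7 MHz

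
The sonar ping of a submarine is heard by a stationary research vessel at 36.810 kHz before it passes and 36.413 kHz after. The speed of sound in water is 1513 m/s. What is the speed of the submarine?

f₁/f₂ = (v + v_s)/(v − v_s), so v_s = v · (f₁ − f₂)/(f₁ + f₂).
v_s = 1513 × (36.810 − 36.413)/(36.810 + 36.413) = 1513 × 0.397/73.223 ≈ 8.2 m/s.

8.2 m/s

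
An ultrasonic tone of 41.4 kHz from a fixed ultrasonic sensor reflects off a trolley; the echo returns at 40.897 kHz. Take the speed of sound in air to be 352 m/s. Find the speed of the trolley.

Double Doppler shift off a moving reflector: f₂ = f₀ · (v + u)/(v − u) (u > 0 toward emitter).
Rearranging, u = v · (f₂ − f₀)/(f₂ + f₀) = 352 × -0.503/82.297 ≈ -2.15 m/s.
So the trolley is moving at 2.15 m/s away from the emitter.

2.15 m/s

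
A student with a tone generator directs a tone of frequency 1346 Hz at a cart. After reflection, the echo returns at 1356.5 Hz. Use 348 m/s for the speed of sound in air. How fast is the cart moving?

Double Doppler shift off a moving reflector: f₂ = f₀ · (v + u)/(v − u) (u > 0 toward emitter).
Rearranging, u = v · (f₂ − f₀)/(f₂ + f₀) = 348 × 10.5/2702.5 ≈ 1.35 m/s.
So the cart is moving at 1.35 m/s toward the emitter.

1.35 m/s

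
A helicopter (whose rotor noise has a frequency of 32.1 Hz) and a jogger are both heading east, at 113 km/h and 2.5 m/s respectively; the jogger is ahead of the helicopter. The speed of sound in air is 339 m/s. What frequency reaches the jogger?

113 km/h = 31.39 m/s.
The jogger is ahead, so the helicopter is moving toward it while the jogger is moving away from the helicopter.
Both move, so f' = f · (v − v_o)/(v − v_s).
f' = 32.1 × (339 − 2.5)/(339 − 31.39) = 32.1 × 336.5/307.61 ≈ 35.1 Hz.

35.1 Hz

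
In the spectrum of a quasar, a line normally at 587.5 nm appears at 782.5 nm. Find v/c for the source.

λ'/λ₀ = 1.3319 > 1 (redshift), so the source is receding.
λ'/λ₀ = √((1 + β)/(1 − β)) for a receding source ⇒ β = (r² − 1)/(r² + 1) with r = λ'/λ₀.
β = (1.7740 − 1)/(1.7740 + 1) ≈ 0.279.

0.279c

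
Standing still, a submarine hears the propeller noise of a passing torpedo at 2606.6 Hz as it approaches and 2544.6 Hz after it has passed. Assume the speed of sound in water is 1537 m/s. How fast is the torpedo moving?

18.5 m/s

f₁/f₂ = (v + v_s)/(v − v_s), so v_s = v · (f₁ − f₂)/(f₁ + f₂).
v_s = 1537 × (2606.6 − 2544.6)/(2606.6 + 2544.6) = 1537 × 62.0/5151.2 ≈ 18.5 m/s.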